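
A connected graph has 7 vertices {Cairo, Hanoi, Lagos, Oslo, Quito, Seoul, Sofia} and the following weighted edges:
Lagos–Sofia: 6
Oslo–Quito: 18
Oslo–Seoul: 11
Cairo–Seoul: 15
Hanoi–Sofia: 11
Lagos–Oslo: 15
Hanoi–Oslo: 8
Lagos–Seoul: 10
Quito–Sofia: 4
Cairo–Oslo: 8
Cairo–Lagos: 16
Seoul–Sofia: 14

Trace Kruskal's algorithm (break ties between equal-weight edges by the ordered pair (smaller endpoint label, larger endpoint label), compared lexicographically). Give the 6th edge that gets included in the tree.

Hanoi-Sofia

Kruskal: consider edges lightest-first.
Quito–Sofia (4): add. Components now {Lagos} {Quito,Sofia} {Cairo} {Oslo} {Seoul} {Hanoi}
Lagos–Sofia (6): add. Components now {Lagos,Quito,Sofia} {Cairo} {Oslo} {Seoul} {Hanoi}
Cairo–Oslo (8): add. Components now {Lagos,Quito,Sofia} {Cairo,Oslo} {Seoul} {Hanoi}
Hanoi–Oslo (8): add. Components now {Lagos,Quito,Sofia} {Cairo,Hanoi,Oslo} {Seoul}
Lagos–Seoul (10): add. Components now {Lagos,Quito,Seoul,Sofia} {Cairo,Hanoi,Oslo}
Hanoi–Sofia (11): add. Components now {Cairo,Hanoi,Lagos,Oslo,Quito,Seoul,Sofia}
The 6th edge added is Hanoi–Sofia.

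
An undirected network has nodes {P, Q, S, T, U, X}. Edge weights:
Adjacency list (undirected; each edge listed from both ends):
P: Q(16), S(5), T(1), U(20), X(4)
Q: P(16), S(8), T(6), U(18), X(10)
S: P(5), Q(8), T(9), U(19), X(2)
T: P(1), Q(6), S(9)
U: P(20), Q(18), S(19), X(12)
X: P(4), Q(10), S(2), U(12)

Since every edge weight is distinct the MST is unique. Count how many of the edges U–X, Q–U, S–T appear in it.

1

Sort edges by weight, then run Kruskal:
P–T (1): add. Components now {P,T} {X} {Q} {U} {S}
S–X (2): add. Components now {P,T} {S,X} {Q} {U}
P–X (4): add. Components now {P,S,T,X} {Q} {U}
P–S (5): skip — P and S already connected.
Q–T (6): add. Components now {P,Q,S,T,X} {U}
Q–S (8): skip — Q and S already connected.
S–T (9): skip — T and S already connected.
Q–X (10): skip — X and Q already connected.
U–X (12): add. Components now {P,Q,S,T,U,X}
MST edge set: {P–T, S–X, P–X, Q–T, U–X}.
Of the listed edges, {U–X} are in the MST → 1.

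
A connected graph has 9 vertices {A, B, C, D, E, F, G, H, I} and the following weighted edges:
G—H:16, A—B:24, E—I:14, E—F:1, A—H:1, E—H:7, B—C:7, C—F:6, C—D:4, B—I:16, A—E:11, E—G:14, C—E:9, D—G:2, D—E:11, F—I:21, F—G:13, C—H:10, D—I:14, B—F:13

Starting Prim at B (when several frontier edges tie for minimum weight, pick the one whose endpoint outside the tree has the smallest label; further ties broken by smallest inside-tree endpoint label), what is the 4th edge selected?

C-F

Grow the tree from B using Prim:
Step 1: cheapest edge leaving the tree is B—C (7); add C.
Step 2: cheapest edge leaving the tree is C—D (4); add D.
Step 3: cheapest edge leaving the tree is D—G (2); add G.
Step 4: cheapest edge leaving the tree is C—F (6); add F.
Step 5: cheapest edge leaving the tree is E—F (1); add E.
Step 6: cheapest edge leaving the tree is E—H (7); add H.
Step 7: cheapest edge leaving the tree is A—H (1); add A.
Step 8: cheapest edge leaving the tree is D—I (14); add I.
The 4th edge added is C—F.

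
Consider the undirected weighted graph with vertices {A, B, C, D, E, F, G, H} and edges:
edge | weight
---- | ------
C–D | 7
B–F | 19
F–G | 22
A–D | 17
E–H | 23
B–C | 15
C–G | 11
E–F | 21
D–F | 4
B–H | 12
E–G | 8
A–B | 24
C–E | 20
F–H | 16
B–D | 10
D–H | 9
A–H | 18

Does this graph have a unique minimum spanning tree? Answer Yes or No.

Kruskal's algorithm — process edges by increasing weight (ties by edge label):
D–F (4): add — endpoints in different components.
C–D (7): add — endpoints in different components.
E–G (8): add — endpoints in different components.
D–H (9): add — endpoints in different components.
B–D (10): add — endpoints in different components.
C–G (11): add — endpoints in different components.
B–H (12): skip — B and H already connected.
B–C (15): skip — B and C already connected.
F–H (16): skip — F and H already connected.
A–D (17): add — endpoints in different components.
Every non-tree edge has weight strictly greater than the heaviest edge on the tree path between its endpoints, so the MST is unique.

Yes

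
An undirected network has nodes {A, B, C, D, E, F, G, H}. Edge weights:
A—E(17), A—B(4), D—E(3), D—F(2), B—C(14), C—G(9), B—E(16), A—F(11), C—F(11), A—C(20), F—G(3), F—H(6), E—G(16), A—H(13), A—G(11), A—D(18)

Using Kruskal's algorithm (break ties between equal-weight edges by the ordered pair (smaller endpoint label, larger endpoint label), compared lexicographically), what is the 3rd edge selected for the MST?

Kruskal: consider edges lightest-first.
D—F (2): add — endpoints in different components.
D—E (3): add — endpoints in different components.
F—G (3): add — endpoints in different components.
A—B (4): add — endpoints in different components.
F—H (6): add — endpoints in different components.
C—G (9): add — endpoints in different components.
A—F (11): add — endpoints in different components.
The 3rd edge added is F—G.

F-G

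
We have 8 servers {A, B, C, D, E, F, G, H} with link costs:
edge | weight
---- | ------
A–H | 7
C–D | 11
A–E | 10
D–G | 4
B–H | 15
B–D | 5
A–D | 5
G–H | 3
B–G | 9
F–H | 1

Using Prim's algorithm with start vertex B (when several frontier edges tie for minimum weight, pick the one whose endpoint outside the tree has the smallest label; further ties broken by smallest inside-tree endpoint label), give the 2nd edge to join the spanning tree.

Prim, starting at B.
Step 1: frontier [B–D 5, B–G 9, B–H 15] → take B–D (5); add D.
Step 2: frontier [B–G 9, B–H 15, D–G 4, A–D 5, C–D 11] → take D–G (4); add G.
Step 3: frontier [B–H 15, A–D 5, C–D 11, G–H 3] → take G–H (3); add H.
Step 4: frontier [A–D 5, C–D 11, F–H 1, A–H 7] → take F–H (1); add F.
Step 5: frontier [A–D 5, C–D 11, A–H 7] → take A–D (5); add A.
Step 6: frontier [A–E 10, C–D 11] → take A–E (10); add E.
Step 7: frontier [C–D 11] → take C–D (11); add C.
The 2nd edge added is D–G.

D-G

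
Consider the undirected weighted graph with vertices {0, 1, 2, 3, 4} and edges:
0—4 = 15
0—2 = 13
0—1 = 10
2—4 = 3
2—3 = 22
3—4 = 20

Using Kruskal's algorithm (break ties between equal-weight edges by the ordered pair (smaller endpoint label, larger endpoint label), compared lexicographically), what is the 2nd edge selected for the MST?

Kruskal's algorithm — process edges by increasing weight (ties by edge label):
2—4 (3): add — endpoints in different components.
0—1 (10): add — endpoints in different components.
0—2 (13): add — endpoints in different components.
0—4 (15): skip — 0 and 4 already connected.
3—4 (20): add — endpoints in different components.
The 2nd edge added is 0—1.

0-1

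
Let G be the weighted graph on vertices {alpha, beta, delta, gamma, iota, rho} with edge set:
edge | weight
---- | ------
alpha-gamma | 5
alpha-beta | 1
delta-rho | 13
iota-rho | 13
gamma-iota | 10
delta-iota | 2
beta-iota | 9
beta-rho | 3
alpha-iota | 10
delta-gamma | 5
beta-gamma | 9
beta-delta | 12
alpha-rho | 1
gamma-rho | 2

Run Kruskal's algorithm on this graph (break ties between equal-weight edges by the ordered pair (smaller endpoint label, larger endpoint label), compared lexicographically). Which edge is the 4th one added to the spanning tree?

Kruskal: consider edges lightest-first.
alpha-beta (1): add — endpoints in different components.
alpha-rho (1): add — endpoints in different components.
delta-iota (2): add — endpoints in different components.
gamma-rho (2): add — endpoints in different components.
beta-rho (3): skip — rho and beta already connected.
alpha-gamma (5): skip — gamma and alpha already connected.
delta-gamma (5): add — endpoints in different components.
The 4th edge added is gamma-rho.

gamma-rho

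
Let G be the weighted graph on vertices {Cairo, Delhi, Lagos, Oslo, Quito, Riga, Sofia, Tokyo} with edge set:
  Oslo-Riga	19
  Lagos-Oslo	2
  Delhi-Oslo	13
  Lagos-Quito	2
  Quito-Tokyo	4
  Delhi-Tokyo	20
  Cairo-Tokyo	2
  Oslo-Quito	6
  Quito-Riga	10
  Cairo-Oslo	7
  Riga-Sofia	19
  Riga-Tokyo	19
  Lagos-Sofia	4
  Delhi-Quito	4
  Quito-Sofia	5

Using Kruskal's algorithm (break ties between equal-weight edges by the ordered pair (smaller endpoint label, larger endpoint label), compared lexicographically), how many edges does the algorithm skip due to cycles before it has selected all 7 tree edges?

3

Kruskal: consider edges lightest-first.
Cairo-Tokyo (2): add — endpoints in different components.
Lagos-Oslo (2): add — endpoints in different components.
Lagos-Quito (2): add — endpoints in different components.
Delhi-Quito (4): add — endpoints in different components.
Lagos-Sofia (4): add — endpoints in different components.
Quito-Tokyo (4): add — endpoints in different components.
Quito-Sofia (5): skip — Quito and Sofia already connected.
Oslo-Quito (6): skip — Quito and Oslo already connected.
Cairo-Oslo (7): skip — Cairo and Oslo already connected.
Quito-Riga (10): add — endpoints in different components.
Edges rejected before the tree was complete: 3.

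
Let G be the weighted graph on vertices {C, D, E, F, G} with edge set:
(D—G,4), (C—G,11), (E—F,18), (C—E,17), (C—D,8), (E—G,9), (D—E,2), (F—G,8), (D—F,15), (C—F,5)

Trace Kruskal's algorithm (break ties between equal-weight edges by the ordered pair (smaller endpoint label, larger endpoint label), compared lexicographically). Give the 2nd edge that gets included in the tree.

D-G

Kruskal's algorithm — process edges by increasing weight (ties by edge label):
D—E (2): add. Components now {C} {D,E} {F} {G}
D—G (4): add. Components now {C} {D,E,G} {F}
C—F (5): add. Components now {C,F} {D,E,G}
C—D (8): add. Components now {C,D,E,F,G}
The 2nd edge added is D—G.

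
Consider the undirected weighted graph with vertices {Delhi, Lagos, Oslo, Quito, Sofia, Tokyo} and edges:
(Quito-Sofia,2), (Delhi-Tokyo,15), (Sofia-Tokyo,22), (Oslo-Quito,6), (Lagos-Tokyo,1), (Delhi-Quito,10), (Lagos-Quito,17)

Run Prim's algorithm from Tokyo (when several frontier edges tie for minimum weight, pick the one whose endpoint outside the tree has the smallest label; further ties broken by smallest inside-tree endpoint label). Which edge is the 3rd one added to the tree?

Delhi-Quito

Prim, starting at Tokyo.
Step 1: frontier [Lagos-Tokyo 1, Delhi-Tokyo 15, Sofia-Tokyo 22] → take Lagos-Tokyo (1); add Lagos.
Step 2: frontier [Lagos-Quito 17, Delhi-Tokyo 15, Sofia-Tokyo 22] → take Delhi-Tokyo (15); add Delhi.
Step 3: frontier [Delhi-Quito 10, Lagos-Quito 17, Sofia-Tokyo 22] → take Delhi-Quito (10); add Quito.
Step 4: frontier [Quito-Sofia 2, Oslo-Quito 6, Sofia-Tokyo 22] → take Quito-Sofia (2); add Sofia.
Step 5: frontier [Oslo-Quito 6] → take Oslo-Quito (6); add Oslo.
The 3rd edge added is Delhi-Quito.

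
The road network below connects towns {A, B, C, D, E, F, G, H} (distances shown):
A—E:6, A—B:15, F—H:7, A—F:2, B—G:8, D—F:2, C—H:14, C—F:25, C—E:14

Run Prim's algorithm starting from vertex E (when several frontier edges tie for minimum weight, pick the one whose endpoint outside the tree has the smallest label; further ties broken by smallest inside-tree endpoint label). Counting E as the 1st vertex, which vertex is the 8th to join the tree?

G

Prim, starting at E.
Step 1: frontier [A—E 6, C—E 14] → take A—E (6); add A.
Step 2: frontier [A—F 2, A—B 15, C—E 14] → take A—F (2); add F.
Step 3: frontier [A—B 15, C—E 14, D—F 2, F—H 7, C—F 25] → take D—F (2); add D.
Step 4: frontier [A—B 15, C—E 14, F—H 7, C—F 25] → take F—H (7); add H.
Step 5: frontier [A—B 15, C—E 14, C—F 25, C—H 14] → take C—E (14); add C.
Step 6: frontier [A—B 15] → take A—B (15); add B.
Step 7: frontier [B—G 8] → take B—G (8); add G.
Vertex order: E, A, F, D, H, C, B, G. The 8th vertex is G.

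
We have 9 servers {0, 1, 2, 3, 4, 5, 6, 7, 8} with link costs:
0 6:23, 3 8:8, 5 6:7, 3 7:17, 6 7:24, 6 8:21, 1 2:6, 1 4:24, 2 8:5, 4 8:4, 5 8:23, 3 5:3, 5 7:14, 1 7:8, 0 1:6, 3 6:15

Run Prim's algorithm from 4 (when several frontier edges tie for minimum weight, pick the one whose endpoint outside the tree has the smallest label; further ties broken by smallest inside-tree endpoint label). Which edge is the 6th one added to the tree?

Grow the tree from 4 using Prim:
Step 1: cheapest edge leaving the tree is 4 8 (4); add 8.
Step 2: cheapest edge leaving the tree is 2 8 (5); add 2.
Step 3: cheapest edge leaving the tree is 1 2 (6); add 1.
Step 4: cheapest edge leaving the tree is 0 1 (6); add 0.
Step 5: cheapest edge leaving the tree is 3 8 (8); add 3.
Step 6: cheapest edge leaving the tree is 3 5 (3); add 5.
Step 7: cheapest edge leaving the tree is 5 6 (7); add 6.
Step 8: cheapest edge leaving the tree is 1 7 (8); add 7.
The 6th edge added is 3 5.

3-5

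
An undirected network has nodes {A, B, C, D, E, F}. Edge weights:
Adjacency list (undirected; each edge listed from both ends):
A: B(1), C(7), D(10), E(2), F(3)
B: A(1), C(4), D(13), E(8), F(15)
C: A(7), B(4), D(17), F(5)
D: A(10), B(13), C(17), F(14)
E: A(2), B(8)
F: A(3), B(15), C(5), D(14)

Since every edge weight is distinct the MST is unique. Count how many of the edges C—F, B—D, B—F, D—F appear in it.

Kruskal: consider edges lightest-first.
A—B (1): add. Components now {A,B} {C} {D} {E} {F}
A—E (2): add. Components now {A,B,E} {C} {D} {F}
A—F (3): add. Components now {A,B,E,F} {C} {D}
B—C (4): add. Components now {A,B,C,E,F} {D}
C—F (5): skip — C and F already connected.
A—C (7): skip — A and C already connected.
B—E (8): skip — B and E already connected.
A—D (10): add. Components now {A,B,C,D,E,F}
MST edge set: {A—B, A—E, A—F, B—C, A—D}.
Of the listed edges, {} are in the MST → 0.

0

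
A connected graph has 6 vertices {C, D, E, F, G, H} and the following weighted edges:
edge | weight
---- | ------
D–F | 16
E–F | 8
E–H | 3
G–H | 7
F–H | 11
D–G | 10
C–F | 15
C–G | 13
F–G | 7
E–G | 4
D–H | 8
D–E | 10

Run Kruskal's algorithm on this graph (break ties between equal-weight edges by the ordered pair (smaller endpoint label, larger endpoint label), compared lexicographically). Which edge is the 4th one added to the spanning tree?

Kruskal's algorithm — process edges by increasing weight (ties by edge label):
E–H (3): add — endpoints in different components.
E–G (4): add — endpoints in different components.
F–G (7): add — endpoints in different components.
G–H (7): skip — G and H already connected.
D–H (8): add — endpoints in different components.
E–F (8): skip — E and F already connected.
D–E (10): skip — D and E already connected.
D–G (10): skip — D and G already connected.
F–H (11): skip — F and H already connected.
C–G (13): add — endpoints in different components.
The 4th edge added is D–H.

D-H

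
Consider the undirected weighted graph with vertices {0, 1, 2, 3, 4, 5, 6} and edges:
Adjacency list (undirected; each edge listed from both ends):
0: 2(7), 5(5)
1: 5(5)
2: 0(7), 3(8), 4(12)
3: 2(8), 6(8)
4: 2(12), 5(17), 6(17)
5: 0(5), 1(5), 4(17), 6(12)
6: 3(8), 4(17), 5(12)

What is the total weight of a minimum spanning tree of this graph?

Kruskal: consider edges lightest-first.
0 5 (5): add — endpoints in different components.
1 5 (5): add — endpoints in different components.
0 2 (7): add — endpoints in different components.
2 3 (8): add — endpoints in different components.
3 6 (8): add — endpoints in different components.
2 4 (12): add — endpoints in different components.
MST edges: 0 5, 1 5, 0 2, 2 3, 3 6, 2 4; total weight 5+5+7+8+8+12 = 45.

45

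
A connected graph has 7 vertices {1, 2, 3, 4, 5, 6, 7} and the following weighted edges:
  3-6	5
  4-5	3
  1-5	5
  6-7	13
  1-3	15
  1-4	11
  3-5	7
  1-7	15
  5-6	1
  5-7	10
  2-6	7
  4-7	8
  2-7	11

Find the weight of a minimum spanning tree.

Kruskal's algorithm — process edges by increasing weight (ties by edge label):
5-6 (1): add — endpoints in different components.
4-5 (3): add — endpoints in different components.
1-5 (5): add — endpoints in different components.
3-6 (5): add — endpoints in different components.
2-6 (7): add — endpoints in different components.
3-5 (7): skip — 3 and 5 already connected.
4-7 (8): add — endpoints in different components.
MST edges: 5-6, 4-5, 1-5, 3-6, 2-6, 4-7; total weight 1+3+5+5+7+8 = 29.

29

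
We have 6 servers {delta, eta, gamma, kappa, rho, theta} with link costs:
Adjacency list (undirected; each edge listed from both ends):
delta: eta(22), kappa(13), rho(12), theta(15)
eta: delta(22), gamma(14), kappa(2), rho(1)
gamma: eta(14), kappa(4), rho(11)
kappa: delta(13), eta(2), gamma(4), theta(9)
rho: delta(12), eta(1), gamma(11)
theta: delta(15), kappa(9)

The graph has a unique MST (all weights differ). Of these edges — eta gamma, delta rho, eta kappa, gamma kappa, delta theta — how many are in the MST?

Sort edges by weight, then run Kruskal:
eta rho (1): add — endpoints in different components.
eta kappa (2): add — endpoints in different components.
gamma kappa (4): add — endpoints in different components.
kappa theta (9): add — endpoints in different components.
gamma rho (11): skip — rho and gamma already connected.
delta rho (12): add — endpoints in different components.
MST edge set: {eta rho, eta kappa, gamma kappa, kappa theta, delta rho}.
Of the listed edges, {delta rho, eta kappa, gamma kappa} are in the MST → 3.

3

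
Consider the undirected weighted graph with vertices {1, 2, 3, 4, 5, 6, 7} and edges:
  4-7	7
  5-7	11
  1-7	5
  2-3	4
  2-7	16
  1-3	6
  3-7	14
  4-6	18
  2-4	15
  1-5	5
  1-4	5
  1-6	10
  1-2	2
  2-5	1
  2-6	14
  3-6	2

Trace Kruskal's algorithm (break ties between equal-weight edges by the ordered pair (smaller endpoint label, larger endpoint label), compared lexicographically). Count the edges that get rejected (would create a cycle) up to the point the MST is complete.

1

Sort edges by weight, then run Kruskal:
2-5 (1): add — endpoints in different components.
1-2 (2): add — endpoints in different components.
3-6 (2): add — endpoints in different components.
2-3 (4): add — endpoints in different components.
1-4 (5): add — endpoints in different components.
1-5 (5): skip — 1 and 5 already connected.
1-7 (5): add — endpoints in different components.
Edges rejected before the tree was complete: 1.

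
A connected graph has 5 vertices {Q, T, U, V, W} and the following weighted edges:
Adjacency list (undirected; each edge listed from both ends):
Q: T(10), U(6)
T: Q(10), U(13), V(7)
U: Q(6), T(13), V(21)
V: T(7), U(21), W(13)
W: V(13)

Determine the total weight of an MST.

36

Grow the tree from W using Prim:
Step 1: cheapest edge leaving the tree is V-W (13); add V.
Step 2: cheapest edge leaving the tree is T-V (7); add T.
Step 3: cheapest edge leaving the tree is Q-T (10); add Q.
Step 4: cheapest edge leaving the tree is Q-U (6); add U.
MST edges: V-W, T-V, Q-T, Q-U; total weight 13+7+10+6 = 36.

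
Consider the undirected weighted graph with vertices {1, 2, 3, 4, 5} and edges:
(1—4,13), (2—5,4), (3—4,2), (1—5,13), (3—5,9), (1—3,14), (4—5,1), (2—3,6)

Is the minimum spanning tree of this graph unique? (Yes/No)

No

Sort edges by weight, then run Kruskal:
4—5 (1): add. Components now {1} {2} {3} {4,5}
3—4 (2): add. Components now {1} {2} {3,4,5}
2—5 (4): add. Components now {1} {2,3,4,5}
2—3 (6): skip — 2 and 3 already connected.
3—5 (9): skip — 3 and 5 already connected.
1—4 (13): add. Components now {1,2,3,4,5}
Non-tree edge 1—5 has weight 13, equal to the heaviest edge on its tree cycle — swapping gives another MST of the same weight. Not unique.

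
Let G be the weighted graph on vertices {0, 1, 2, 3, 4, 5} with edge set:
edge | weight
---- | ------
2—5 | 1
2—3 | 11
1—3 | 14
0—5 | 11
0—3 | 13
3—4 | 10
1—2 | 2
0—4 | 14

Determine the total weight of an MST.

35

Prim, starting at 0.
Step 1: cheapest edge leaving the tree is 0—5 (11); add 5.
Step 2: cheapest edge leaving the tree is 2—5 (1); add 2.
Step 3: cheapest edge leaving the tree is 1—2 (2); add 1.
Step 4: cheapest edge leaving the tree is 2—3 (11); add 3.
Step 5: cheapest edge leaving the tree is 3—4 (10); add 4.
MST edges: 0—5, 2—5, 1—2, 2—3, 3—4; total weight 11+1+2+11+10 = 35.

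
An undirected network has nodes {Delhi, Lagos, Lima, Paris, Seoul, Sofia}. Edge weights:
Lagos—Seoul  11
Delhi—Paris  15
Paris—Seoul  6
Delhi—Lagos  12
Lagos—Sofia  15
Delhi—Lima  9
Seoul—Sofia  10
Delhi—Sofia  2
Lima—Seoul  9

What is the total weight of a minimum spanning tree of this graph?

37

Kruskal: consider edges lightest-first.
Delhi—Sofia (2): add — endpoints in different components.
Paris—Seoul (6): add — endpoints in different components.
Delhi—Lima (9): add — endpoints in different components.
Lima—Seoul (9): add — endpoints in different components.
Seoul—Sofia (10): skip — Sofia and Seoul already connected.
Lagos—Seoul (11): add — endpoints in different components.
MST edges: Delhi—Sofia, Paris—Seoul, Delhi—Lima, Lima—Seoul, Lagos—Seoul; total weight 2+6+9+9+11 = 37.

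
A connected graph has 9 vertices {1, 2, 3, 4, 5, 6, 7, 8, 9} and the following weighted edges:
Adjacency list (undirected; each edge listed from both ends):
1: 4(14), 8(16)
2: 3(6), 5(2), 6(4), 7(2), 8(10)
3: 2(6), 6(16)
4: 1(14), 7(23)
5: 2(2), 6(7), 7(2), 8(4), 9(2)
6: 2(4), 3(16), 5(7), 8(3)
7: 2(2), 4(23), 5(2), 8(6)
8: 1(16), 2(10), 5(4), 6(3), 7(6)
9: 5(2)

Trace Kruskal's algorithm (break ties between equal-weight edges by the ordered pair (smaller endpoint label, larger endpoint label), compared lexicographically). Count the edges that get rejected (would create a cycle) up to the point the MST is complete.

5

Kruskal: consider edges lightest-first.
2-5 (2): add — endpoints in different components.
2-7 (2): add — endpoints in different components.
5-7 (2): skip — 5 and 7 already connected.
5-9 (2): add — endpoints in different components.
6-8 (3): add — endpoints in different components.
2-6 (4): add — endpoints in different components.
5-8 (4): skip — 5 and 8 already connected.
2-3 (6): add — endpoints in different components.
7-8 (6): skip — 7 and 8 already connected.
5-6 (7): skip — 5 and 6 already connected.
2-8 (10): skip — 2 and 8 already connected.
1-4 (14): add — endpoints in different components.
1-8 (16): add — endpoints in different components.
Edges rejected before the tree was complete: 5.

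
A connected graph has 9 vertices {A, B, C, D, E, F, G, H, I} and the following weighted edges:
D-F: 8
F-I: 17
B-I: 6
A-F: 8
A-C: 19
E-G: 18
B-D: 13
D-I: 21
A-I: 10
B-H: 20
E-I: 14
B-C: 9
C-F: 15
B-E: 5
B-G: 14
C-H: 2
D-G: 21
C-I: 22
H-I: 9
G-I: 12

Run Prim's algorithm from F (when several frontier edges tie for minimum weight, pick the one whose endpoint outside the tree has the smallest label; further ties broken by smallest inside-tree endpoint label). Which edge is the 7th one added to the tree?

C-H

Prim, starting at F.
Step 1: cheapest edge leaving the tree is A-F (8); add A.
Step 2: cheapest edge leaving the tree is D-F (8); add D.
Step 3: cheapest edge leaving the tree is A-I (10); add I.
Step 4: cheapest edge leaving the tree is B-I (6); add B.
Step 5: cheapest edge leaving the tree is B-E (5); add E.
Step 6: cheapest edge leaving the tree is B-C (9); add C.
Step 7: cheapest edge leaving the tree is C-H (2); add H.
Step 8: cheapest edge leaving the tree is G-I (12); add G.
The 7th edge added is C-H.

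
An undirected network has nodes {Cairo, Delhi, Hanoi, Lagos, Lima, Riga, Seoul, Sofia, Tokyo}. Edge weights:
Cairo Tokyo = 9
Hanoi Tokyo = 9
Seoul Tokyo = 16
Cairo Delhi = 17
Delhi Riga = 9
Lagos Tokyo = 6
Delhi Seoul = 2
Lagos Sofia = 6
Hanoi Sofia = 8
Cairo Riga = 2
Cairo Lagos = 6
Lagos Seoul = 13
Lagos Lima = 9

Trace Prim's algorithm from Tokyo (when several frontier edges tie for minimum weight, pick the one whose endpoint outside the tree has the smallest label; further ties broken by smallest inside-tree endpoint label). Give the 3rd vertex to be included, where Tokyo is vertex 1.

Cairo

Grow the tree from Tokyo using Prim:
Step 1: frontier [Lagos Tokyo 6, Cairo Tokyo 9, Hanoi Tokyo 9, Seoul Tokyo 16] → take Lagos Tokyo (6); add Lagos.
Step 2: frontier [Cairo Lagos 6, Lagos Sofia 6, Lagos Lima 9, Lagos Seoul 13, Cairo Tokyo 9, Hanoi Tokyo 9, Seoul Tokyo 16] → take Cairo Lagos (6); add Cairo.
Step 3: frontier [Cairo Riga 2, Cairo Delhi 17, Lagos Sofia 6, Lagos Lima 9, Lagos Seoul 13, Hanoi Tokyo 9, Seoul Tokyo 16] → take Cairo Riga (2); add Riga.
Step 4: frontier [Cairo Delhi 17, Lagos Sofia 6, Lagos Lima 9, Lagos Seoul 13, Delhi Riga 9, Hanoi Tokyo 9, Seoul Tokyo 16] → take Lagos Sofia (6); add Sofia.
Step 5: frontier [Cairo Delhi 17, Lagos Lima 9, Lagos Seoul 13, Delhi Riga 9, Hanoi Sofia 8, Hanoi Tokyo 9, Seoul Tokyo 16] → take Hanoi Sofia (8); add Hanoi.
Step 6: frontier [Cairo Delhi 17, Lagos Lima 9, Lagos Seoul 13, Delhi Riga 9, Seoul Tokyo 16] → take Delhi Riga (9); add Delhi.
Step 7: frontier [Delhi Seoul 2, Lagos Lima 9, Lagos Seoul 13, Seoul Tokyo 16] → take Delhi Seoul (2); add Seoul.
Step 8: frontier [Lagos Lima 9] → take Lagos Lima (9); add Lima.
Vertex order: Tokyo, Lagos, Cairo, Riga, Sofia, Hanoi, Delhi, Seoul, Lima. The 3rd vertex is Cairo.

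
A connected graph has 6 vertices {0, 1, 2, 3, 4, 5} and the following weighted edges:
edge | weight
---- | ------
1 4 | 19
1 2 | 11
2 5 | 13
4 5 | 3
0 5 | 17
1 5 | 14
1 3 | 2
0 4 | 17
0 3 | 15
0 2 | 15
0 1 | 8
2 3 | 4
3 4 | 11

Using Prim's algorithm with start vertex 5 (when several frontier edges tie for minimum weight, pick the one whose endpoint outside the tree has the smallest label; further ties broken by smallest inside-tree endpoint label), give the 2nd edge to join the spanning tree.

Grow the tree from 5 using Prim:
Step 1: frontier [4 5 3, 2 5 13, 1 5 14, 0 5 17] → take 4 5 (3); add 4.
Step 2: frontier [3 4 11, 0 4 17, 1 4 19, 2 5 13, 1 5 14, 0 5 17] → take 3 4 (11); add 3.
Step 3: frontier [1 3 2, 2 3 4, 0 3 15, 0 4 17, 1 4 19, 2 5 13, 1 5 14, 0 5 17] → take 1 3 (2); add 1.
Step 4: frontier [0 1 8, 1 2 11, 2 3 4, 0 3 15, 0 4 17, 2 5 13, 0 5 17] → take 2 3 (4); add 2.
Step 5: frontier [0 1 8, 0 2 15, 0 3 15, 0 4 17, 0 5 17] → take 0 1 (8); add 0.
The 2nd edge added is 3 4.

3-4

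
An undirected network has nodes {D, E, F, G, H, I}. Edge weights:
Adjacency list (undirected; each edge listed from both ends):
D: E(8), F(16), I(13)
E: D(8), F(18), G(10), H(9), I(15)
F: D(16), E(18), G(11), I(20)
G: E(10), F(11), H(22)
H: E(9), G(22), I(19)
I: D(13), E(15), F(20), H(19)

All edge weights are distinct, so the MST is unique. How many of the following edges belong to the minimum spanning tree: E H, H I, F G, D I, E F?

Kruskal: consider edges lightest-first.
D E (8): add — endpoints in different components.
E H (9): add — endpoints in different components.
E G (10): add — endpoints in different components.
F G (11): add — endpoints in different components.
D I (13): add — endpoints in different components.
MST edge set: {D E, E H, E G, F G, D I}.
Of the listed edges, {E H, F G, D I} are in the MST → 3.

3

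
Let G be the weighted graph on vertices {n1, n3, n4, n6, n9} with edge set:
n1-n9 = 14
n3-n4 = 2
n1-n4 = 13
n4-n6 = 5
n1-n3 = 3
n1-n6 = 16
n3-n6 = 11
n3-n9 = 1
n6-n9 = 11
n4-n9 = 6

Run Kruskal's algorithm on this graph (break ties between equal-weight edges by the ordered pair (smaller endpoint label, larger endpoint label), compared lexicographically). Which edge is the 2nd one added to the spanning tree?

n3-n4

Sort edges by weight, then run Kruskal:
n3-n9 (1): add — endpoints in different components.
n3-n4 (2): add — endpoints in different components.
n1-n3 (3): add — endpoints in different components.
n4-n6 (5): add — endpoints in different components.
The 2nd edge added is n3-n4.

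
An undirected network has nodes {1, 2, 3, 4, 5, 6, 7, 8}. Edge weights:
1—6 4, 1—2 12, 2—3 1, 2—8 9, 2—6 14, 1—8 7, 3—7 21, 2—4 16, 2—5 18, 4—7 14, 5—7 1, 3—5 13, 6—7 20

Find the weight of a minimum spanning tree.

Kruskal: consider edges lightest-first.
2—3 (1): add — endpoints in different components.
5—7 (1): add — endpoints in different components.
1—6 (4): add — endpoints in different components.
1—8 (7): add — endpoints in different components.
2—8 (9): add — endpoints in different components.
1—2 (12): skip — 1 and 2 already connected.
3—5 (13): add — endpoints in different components.
2—6 (14): skip — 2 and 6 already connected.
4—7 (14): add — endpoints in different components.
MST edges: 2—3, 5—7, 1—6, 1—8, 2—8, 3—5, 4—7; total weight 1+1+4+7+9+13+14 = 49.

49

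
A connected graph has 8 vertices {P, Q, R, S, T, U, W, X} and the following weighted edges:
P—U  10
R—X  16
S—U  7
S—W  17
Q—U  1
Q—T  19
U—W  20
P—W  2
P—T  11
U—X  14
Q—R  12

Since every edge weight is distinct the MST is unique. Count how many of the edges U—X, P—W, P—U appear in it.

3

Sort edges by weight, then run Kruskal:
Q—U (1): add — endpoints in different components.
P—W (2): add — endpoints in different components.
S—U (7): add — endpoints in different components.
P—U (10): add — endpoints in different components.
P—T (11): add — endpoints in different components.
Q—R (12): add — endpoints in different components.
U—X (14): add — endpoints in different components.
MST edge set: {Q—U, P—W, S—U, P—U, P—T, Q—R, U—X}.
Of the listed edges, {U—X, P—W, P—U} are in the MST → 3.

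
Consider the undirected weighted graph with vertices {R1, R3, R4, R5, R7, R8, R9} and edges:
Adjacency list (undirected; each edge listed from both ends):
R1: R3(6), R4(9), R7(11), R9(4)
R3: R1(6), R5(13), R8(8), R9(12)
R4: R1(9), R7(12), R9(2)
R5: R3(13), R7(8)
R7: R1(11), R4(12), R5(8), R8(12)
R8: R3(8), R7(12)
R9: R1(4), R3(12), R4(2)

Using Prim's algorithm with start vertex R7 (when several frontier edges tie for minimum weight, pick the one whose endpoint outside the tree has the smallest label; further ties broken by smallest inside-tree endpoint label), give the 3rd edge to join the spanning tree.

Prim, starting at R7.
Step 1: cheapest edge leaving the tree is R5-R7 (8); add R5.
Step 2: cheapest edge leaving the tree is R1-R7 (11); add R1.
Step 3: cheapest edge leaving the tree is R1-R9 (4); add R9.
Step 4: cheapest edge leaving the tree is R4-R9 (2); add R4.
Step 5: cheapest edge leaving the tree is R1-R3 (6); add R3.
Step 6: cheapest edge leaving the tree is R3-R8 (8); add R8.
The 3rd edge added is R1-R9.

R1-R9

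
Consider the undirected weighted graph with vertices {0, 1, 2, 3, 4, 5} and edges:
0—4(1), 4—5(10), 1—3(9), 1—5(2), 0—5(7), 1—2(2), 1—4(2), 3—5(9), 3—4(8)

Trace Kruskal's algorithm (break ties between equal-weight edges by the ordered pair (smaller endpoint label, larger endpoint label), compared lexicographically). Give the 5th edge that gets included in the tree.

Kruskal: consider edges lightest-first.
0—4 (1): add. Components now {0,4} {1} {2} {3} {5}
1—2 (2): add. Components now {0,4} {1,2} {3} {5}
1—4 (2): add. Components now {0,1,2,4} {3} {5}
1—5 (2): add. Components now {0,1,2,4,5} {3}
0—5 (7): skip — 0 and 5 already connected.
3—4 (8): add. Components now {0,1,2,3,4,5}
The 5th edge added is 3—4.

3-4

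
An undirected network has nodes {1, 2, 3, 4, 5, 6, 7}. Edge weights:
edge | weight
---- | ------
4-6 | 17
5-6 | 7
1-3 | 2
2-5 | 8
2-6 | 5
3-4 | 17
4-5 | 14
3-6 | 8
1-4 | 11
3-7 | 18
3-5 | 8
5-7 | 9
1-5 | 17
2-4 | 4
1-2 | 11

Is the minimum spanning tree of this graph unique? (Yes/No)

Kruskal's algorithm — process edges by increasing weight (ties by edge label):
1-3 (2): add. Components now {1,3} {2} {4} {5} {6} {7}
2-4 (4): add. Components now {1,3} {2,4} {5} {6} {7}
2-6 (5): add. Components now {1,3} {2,4,6} {5} {7}
5-6 (7): add. Components now {1,3} {2,4,5,6} {7}
2-5 (8): skip — 2 and 5 already connected.
3-5 (8): add. Components now {1,2,3,4,5,6} {7}
3-6 (8): skip — 3 and 6 already connected.
5-7 (9): add. Components now {1,2,3,4,5,6,7}
Non-tree edge 3-6 has weight 8, equal to the heaviest edge on its tree cycle — swapping gives another MST of the same weight. Not unique.

No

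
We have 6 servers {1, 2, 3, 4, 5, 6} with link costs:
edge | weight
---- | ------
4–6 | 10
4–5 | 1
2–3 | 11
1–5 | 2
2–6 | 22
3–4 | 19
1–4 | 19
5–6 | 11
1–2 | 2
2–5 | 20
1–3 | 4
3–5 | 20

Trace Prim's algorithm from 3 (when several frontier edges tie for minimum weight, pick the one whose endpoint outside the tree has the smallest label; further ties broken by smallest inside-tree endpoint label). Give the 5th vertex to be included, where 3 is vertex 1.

4

Prim's algorithm from 3:
Step 1: frontier [1–3 4, 2–3 11, 3–4 19, 3–5 20] → take 1–3 (4); add 1.
Step 2: frontier [1–2 2, 1–5 2, 1–4 19, 2–3 11, 3–4 19, 3–5 20] → take 1–2 (2); add 2.
Step 3: frontier [1–5 2, 1–4 19, 2–5 20, 2–6 22, 3–4 19, 3–5 20] → take 1–5 (2); add 5.
Step 4: frontier [1–4 19, 2–6 22, 3–4 19, 4–5 1, 5–6 11] → take 4–5 (1); add 4.
Step 5: frontier [2–6 22, 4–6 10, 5–6 11] → take 4–6 (10); add 6.
Vertex order: 3, 1, 2, 5, 4, 6. The 5th vertex is 4.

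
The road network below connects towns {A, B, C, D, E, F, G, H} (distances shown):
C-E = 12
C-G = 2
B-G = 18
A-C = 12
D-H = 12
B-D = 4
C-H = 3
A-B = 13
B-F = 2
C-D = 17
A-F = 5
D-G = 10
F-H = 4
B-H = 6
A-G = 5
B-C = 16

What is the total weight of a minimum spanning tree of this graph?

Kruskal: consider edges lightest-first.
B-F (2): add — endpoints in different components.
C-G (2): add — endpoints in different components.
C-H (3): add — endpoints in different components.
B-D (4): add — endpoints in different components.
F-H (4): add — endpoints in different components.
A-F (5): add — endpoints in different components.
A-G (5): skip — A and G already connected.
B-H (6): skip — B and H already connected.
D-G (10): skip — D and G already connected.
A-C (12): skip — A and C already connected.
C-E (12): add — endpoints in different components.
MST edges: B-F, C-G, C-H, B-D, F-H, A-F, C-E; total weight 2+2+3+4+4+5+12 = 32.

32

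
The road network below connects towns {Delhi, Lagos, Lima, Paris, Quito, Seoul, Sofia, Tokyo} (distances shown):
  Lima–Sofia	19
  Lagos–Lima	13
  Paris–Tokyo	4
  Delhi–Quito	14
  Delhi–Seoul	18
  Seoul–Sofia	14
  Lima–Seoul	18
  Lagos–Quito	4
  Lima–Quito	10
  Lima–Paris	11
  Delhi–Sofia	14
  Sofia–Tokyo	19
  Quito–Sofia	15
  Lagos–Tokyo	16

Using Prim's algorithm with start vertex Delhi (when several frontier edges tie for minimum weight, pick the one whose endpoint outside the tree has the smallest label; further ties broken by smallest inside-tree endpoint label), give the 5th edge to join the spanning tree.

Grow the tree from Delhi using Prim:
Step 1: cheapest edge leaving the tree is Delhi–Quito (14); add Quito.
Step 2: cheapest edge leaving the tree is Lagos–Quito (4); add Lagos.
Step 3: cheapest edge leaving the tree is Lima–Quito (10); add Lima.
Step 4: cheapest edge leaving the tree is Lima–Paris (11); add Paris.
Step 5: cheapest edge leaving the tree is Paris–Tokyo (4); add Tokyo.
Step 6: cheapest edge leaving the tree is Delhi–Sofia (14); add Sofia.
Step 7: cheapest edge leaving the tree is Seoul–Sofia (14); add Seoul.
The 5th edge added is Paris–Tokyo.

Paris-Tokyo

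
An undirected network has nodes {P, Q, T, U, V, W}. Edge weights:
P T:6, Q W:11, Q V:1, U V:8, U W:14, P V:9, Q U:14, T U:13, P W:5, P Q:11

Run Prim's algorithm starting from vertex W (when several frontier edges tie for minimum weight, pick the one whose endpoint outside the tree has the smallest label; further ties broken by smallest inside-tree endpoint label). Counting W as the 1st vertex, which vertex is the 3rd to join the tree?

Grow the tree from W using Prim:
Step 1: cheapest edge leaving the tree is P W (5); add P.
Step 2: cheapest edge leaving the tree is P T (6); add T.
Step 3: cheapest edge leaving the tree is P V (9); add V.
Step 4: cheapest edge leaving the tree is Q V (1); add Q.
Step 5: cheapest edge leaving the tree is U V (8); add U.
Vertex order: W, P, T, V, Q, U. The 3rd vertex is T.

T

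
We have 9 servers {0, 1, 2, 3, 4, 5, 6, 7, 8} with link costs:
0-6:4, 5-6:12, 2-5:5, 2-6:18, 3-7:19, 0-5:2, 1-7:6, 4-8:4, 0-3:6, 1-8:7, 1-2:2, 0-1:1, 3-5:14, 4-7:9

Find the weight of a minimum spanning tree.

Sort edges by weight, then run Kruskal:
0-1 (1): add — endpoints in different components.
0-5 (2): add — endpoints in different components.
1-2 (2): add — endpoints in different components.
0-6 (4): add — endpoints in different components.
4-8 (4): add — endpoints in different components.
2-5 (5): skip — 2 and 5 already connected.
0-3 (6): add — endpoints in different components.
1-7 (6): add — endpoints in different components.
1-8 (7): add — endpoints in different components.
MST edges: 0-1, 0-5, 1-2, 0-6, 4-8, 0-3, 1-7, 1-8; total weight 1+2+2+4+4+6+6+7 = 32.

32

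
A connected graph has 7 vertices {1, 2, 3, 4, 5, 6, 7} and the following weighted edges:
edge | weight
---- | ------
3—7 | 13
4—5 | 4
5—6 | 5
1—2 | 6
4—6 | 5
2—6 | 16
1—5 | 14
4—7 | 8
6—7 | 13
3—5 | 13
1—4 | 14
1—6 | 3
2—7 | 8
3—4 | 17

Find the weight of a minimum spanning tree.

39

Prim, starting at 7.
Step 1: cheapest edge leaving the tree is 2—7 (8); add 2.
Step 2: cheapest edge leaving the tree is 1—2 (6); add 1.
Step 3: cheapest edge leaving the tree is 1—6 (3); add 6.
Step 4: cheapest edge leaving the tree is 4—6 (5); add 4.
Step 5: cheapest edge leaving the tree is 4—5 (4); add 5.
Step 6: cheapest edge leaving the tree is 3—5 (13); add 3.
MST edges: 2—7, 1—2, 1—6, 4—6, 4—5, 3—5; total weight 8+6+3+5+4+13 = 39.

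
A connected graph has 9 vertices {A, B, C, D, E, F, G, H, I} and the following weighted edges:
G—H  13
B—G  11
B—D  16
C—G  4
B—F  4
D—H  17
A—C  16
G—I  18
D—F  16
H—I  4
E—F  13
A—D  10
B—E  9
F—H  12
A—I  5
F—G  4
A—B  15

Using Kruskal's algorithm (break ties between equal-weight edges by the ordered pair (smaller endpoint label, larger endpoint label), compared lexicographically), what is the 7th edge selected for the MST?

A-D

Kruskal's algorithm — process edges by increasing weight (ties by edge label):
B—F (4): add — endpoints in different components.
C—G (4): add — endpoints in different components.
F—G (4): add — endpoints in different components.
H—I (4): add — endpoints in different components.
A—I (5): add — endpoints in different components.
B—E (9): add — endpoints in different components.
A—D (10): add — endpoints in different components.
B—G (11): skip — B and G already connected.
F—H (12): add — endpoints in different components.
The 7th edge added is A—D.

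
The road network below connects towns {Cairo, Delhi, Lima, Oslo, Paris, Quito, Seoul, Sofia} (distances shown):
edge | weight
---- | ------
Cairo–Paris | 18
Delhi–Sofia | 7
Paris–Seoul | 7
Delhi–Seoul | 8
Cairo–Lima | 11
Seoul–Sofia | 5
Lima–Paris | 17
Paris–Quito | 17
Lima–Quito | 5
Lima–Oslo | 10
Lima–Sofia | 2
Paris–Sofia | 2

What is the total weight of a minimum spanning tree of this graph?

42

Grow the tree from Delhi using Prim:
Step 1: cheapest edge leaving the tree is Delhi–Sofia (7); add Sofia.
Step 2: cheapest edge leaving the tree is Lima–Sofia (2); add Lima.
Step 3: cheapest edge leaving the tree is Paris–Sofia (2); add Paris.
Step 4: cheapest edge leaving the tree is Lima–Quito (5); add Quito.
Step 5: cheapest edge leaving the tree is Seoul–Sofia (5); add Seoul.
Step 6: cheapest edge leaving the tree is Lima–Oslo (10); add Oslo.
Step 7: cheapest edge leaving the tree is Cairo–Lima (11); add Cairo.
MST edges: Delhi–Sofia, Lima–Sofia, Paris–Sofia, Lima–Quito, Seoul–Sofia, Lima–Oslo, Cairo–Lima; total weight 7+2+2+5+5+10+11 = 42.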